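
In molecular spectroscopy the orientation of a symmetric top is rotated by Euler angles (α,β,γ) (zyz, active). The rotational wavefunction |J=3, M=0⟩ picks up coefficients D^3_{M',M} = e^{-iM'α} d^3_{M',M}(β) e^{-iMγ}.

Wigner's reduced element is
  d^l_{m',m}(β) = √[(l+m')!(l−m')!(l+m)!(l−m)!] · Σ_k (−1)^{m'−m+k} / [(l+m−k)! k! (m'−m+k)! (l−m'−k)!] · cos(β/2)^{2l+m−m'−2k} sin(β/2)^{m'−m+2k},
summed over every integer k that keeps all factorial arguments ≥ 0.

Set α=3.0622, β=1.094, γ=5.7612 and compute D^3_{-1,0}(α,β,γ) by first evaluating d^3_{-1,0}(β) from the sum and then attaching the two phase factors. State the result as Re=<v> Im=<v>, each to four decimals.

Re=-0.0204 Im=0.0016

D^3_{-1,0}(3.0622,1.094,5.7612) = e^{-i·-1·3.0622}·d^3_{-1,0}(1.094)·e^{-i·0·5.7612}. Compute d first:
c=cos(1.094/2)=0.854089, s=sin(1.094/2)=0.520127; N=√[2·24·6·6]=41.569219
k∈{1,2,3} keeps every argument non-negative
  k=1: (−1)^0·41.5692/(12)·0.8541^5·0.5201^1 = +0.818871
  k=2: (−1)^1·41.5692/(4)·0.8541^3·0.5201^3 = -0.911066
  k=3: (−1)^2·41.5692/(12)·0.8541^1·0.5201^5 = +0.112627
d^3_{-1,0}(1.094) = +0.818871 -0.911066 +0.112627 = +0.020431
D = (-0.996850+0.079309i)·(+0.020431)·(+1.000000+0.000000i) = -0.020367+0.001620i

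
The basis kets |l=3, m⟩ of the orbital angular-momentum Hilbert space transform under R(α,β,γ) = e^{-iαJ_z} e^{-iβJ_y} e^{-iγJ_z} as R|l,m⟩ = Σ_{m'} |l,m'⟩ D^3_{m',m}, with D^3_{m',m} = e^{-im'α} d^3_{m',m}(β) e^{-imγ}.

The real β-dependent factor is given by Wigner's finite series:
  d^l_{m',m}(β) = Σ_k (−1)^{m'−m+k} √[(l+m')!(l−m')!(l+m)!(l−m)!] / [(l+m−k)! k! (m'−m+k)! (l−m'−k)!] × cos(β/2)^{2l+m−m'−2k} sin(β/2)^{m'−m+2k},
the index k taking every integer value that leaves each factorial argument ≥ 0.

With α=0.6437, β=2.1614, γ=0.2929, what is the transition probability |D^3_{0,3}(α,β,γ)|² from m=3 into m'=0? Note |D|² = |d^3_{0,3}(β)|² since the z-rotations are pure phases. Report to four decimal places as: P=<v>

Split into d^3_{0,3}(β=2.1614) × two z-phases.
With c≡cos(β/2)=0.470711 and s≡sin(β/2)=0.882288, N=[6·6·720·1]^{1/2}=160.996894
k: max(0,(3)−(0))=3 … min(3+(3),3−(0))=3
  k=3: (−1)^0·160.9969/(36)·0.4707^3·0.8823^3 = +0.320338
d^3_{0,3}(2.1614) = +0.320338
|D^3_{0,3}|² = |d^3_{0,3}(β)|² = (+0.320338)² = 0.102616 (the z-rotation phases have unit modulus)

P=0.1026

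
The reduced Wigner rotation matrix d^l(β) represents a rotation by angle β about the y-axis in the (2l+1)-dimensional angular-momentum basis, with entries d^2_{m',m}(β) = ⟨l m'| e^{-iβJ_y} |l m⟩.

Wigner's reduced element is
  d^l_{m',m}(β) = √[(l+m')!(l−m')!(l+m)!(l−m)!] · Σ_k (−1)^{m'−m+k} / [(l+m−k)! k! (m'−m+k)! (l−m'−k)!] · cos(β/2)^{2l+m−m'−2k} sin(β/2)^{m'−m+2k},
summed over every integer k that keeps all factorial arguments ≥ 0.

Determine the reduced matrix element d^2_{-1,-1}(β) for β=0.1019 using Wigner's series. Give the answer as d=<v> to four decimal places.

d=0.9871

d^2_{-1,-1}(β=0.1019) via Wigner's sum:
With c≡cos(β/2)=0.998702 and s≡sin(β/2)=0.050928, N=[1·6·1·6]^{1/2}=6.000000
k∈{0,1} keeps every argument non-negative
  k=0: (−1)^0·6.0000/(6)·0.9987^4·0.0509^0 = +0.994819
  k=1: (−1)^1·6.0000/(2)·0.9987^2·0.0509^2 = -0.007761
d^2_{-1,-1}(0.1019) = +0.994819 -0.007761 = +0.987059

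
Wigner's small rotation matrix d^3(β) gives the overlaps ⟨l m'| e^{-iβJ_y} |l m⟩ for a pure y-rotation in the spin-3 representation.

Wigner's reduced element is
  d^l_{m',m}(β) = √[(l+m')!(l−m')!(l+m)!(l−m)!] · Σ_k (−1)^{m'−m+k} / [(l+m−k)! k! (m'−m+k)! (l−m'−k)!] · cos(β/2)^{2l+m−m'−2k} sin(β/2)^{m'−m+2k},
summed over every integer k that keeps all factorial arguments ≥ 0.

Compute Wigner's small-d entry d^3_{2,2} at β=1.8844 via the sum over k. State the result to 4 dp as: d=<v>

d^3_{2,2}(β=1.8844) via Wigner's sum:
Half-angle: c=0.588010, s=0.808854. N=√(120·1·120·1)=120.000000
Admissible k: 0..1 (factorial args all ≥0)
  k=0: (−1)^0·120.0000/(120)·0.5880^6·0.8089^0 = +0.041334
  k=1: (−1)^1·120.0000/(24)·0.5880^4·0.8089^2 = -0.391065
d^3_{2,2}(1.8844) = +0.041334 -0.391065 = -0.349731

d=-0.3497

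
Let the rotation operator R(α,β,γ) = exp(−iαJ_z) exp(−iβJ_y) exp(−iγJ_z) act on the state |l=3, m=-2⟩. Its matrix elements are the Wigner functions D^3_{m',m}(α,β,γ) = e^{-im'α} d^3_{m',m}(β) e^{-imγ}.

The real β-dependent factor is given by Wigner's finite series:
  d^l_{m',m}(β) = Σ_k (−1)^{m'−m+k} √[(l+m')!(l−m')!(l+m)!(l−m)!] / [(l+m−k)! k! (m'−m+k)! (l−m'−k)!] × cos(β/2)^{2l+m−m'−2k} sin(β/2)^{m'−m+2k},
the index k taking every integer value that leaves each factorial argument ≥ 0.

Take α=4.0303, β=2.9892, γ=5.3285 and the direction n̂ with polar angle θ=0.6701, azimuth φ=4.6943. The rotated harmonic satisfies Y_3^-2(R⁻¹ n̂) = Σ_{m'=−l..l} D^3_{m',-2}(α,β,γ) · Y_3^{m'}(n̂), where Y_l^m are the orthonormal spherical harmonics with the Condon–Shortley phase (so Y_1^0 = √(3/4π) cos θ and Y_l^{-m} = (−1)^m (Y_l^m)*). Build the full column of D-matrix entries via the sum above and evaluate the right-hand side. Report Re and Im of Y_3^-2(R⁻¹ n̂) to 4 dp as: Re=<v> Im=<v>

Re=-0.2599 Im=0.2558

Need the full column D^3_{m',-2} for m'=−3..3 at α=4.0303, β=2.9892, γ=5.3285.
cos(β/2)=0.076123, sin(β/2)=0.997098
d^3_{-3,-2}: single k=1 term ⇒ +0.000006;  D = -0.000005-0.000004i
d^3_{-2,-2}: k∈[0..1] ⇒ +0.000000 -0.000167 = -0.000167;  D = -0.000165+0.000022i
d^3_{-1,-2}: k∈[0..1] ⇒ -0.000008 +0.002766 = +0.002758;  D = -0.001442+0.002351i
d^3_{0,-2}: k∈[0..1] ⇒ +0.000183 -0.031372 = -0.031189;  D = +0.010359+0.029418i
d^3_{1,-2}: k∈[0..1] ⇒ -0.002766 +0.237249 = +0.234483;  D = +0.220784+0.078974i
d^3_{2,-2}: k∈[0..1] ⇒ +0.028638 -0.982717 = -0.954078;  D = +0.815763-0.494769i
d^3_{3,-2}: single k=0 term ⇒ -0.183772;  D = -0.025079+0.182053i
Y_3^{m'}(θ=0.6701,φ=4.6943) and Σ D·Y over m':
  (-0.0000-0.0000i)·(+0.0054-0.0998i)  (-0.0002+0.0000i)·(-0.3088-0.0112i)  (-0.0014+0.0024i)·(-0.0075+0.4157i)  (+0.0104+0.0294i)·(+0.0209+0.0000i)  (+0.2208+0.0790i)·(+0.0075+0.4157i)  (+0.8158-0.4948i)·(-0.3088+0.0112i)  (-0.0251+0.1821i)·(-0.0054-0.0998i)
Y_3^-2(R⁻¹ n̂) = -0.259906+0.255761i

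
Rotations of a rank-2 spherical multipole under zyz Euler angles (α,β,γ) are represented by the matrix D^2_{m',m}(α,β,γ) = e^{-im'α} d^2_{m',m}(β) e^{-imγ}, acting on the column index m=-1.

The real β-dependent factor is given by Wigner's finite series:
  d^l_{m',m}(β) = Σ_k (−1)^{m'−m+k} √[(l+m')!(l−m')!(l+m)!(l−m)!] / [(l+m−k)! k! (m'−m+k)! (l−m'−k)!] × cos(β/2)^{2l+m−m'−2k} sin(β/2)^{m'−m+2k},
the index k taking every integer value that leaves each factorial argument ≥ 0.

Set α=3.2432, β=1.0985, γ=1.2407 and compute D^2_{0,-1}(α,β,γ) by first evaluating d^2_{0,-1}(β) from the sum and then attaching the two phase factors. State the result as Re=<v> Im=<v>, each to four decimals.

First d^2_{0,-1}(β=1.0985), then the phase factors e^{-i(0)α} and e^{-i(-1)γ}:
Half-angle: c=0.852916, s=0.522048. N=√(2·2·1·6)=4.898979
k∈{0,1} keeps every argument non-negative
  k=0: (−1)^1·4.8990/(2)·0.8529^3·0.5220^1 = -0.793423
  k=1: (−1)^2·4.8990/(2)·0.8529^1·0.5220^3 = +0.297244
d^2_{0,-1}(1.0985) = -0.793423 +0.297244 = -0.496180
Attach z-rotation phases: D = e^{-i(0)(3.2432)}·(-0.496180)·e^{-i(-1)(1.2407)} = -0.160829-0.469392i

Re=-0.1608 Im=-0.4694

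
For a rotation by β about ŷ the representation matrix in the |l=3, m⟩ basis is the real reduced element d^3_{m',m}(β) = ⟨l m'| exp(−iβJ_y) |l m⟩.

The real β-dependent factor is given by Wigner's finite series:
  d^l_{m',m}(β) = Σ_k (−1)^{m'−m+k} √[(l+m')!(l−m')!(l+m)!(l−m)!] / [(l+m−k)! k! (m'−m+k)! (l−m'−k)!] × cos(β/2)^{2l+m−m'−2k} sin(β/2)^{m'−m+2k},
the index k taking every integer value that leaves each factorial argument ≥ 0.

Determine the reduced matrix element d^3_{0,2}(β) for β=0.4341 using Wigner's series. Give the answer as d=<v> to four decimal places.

d^3_{0,2}(β=0.4341) via Wigner's sum:
Half-angle: c=0.976537, s=0.215350. N=√(6·6·120·1)=65.726707
Admissible k: 2..3 (factorial args all ≥0)
  k=2: (−1)^0·65.7267/(12)·0.9765^4·0.2153^2 = +0.230996
  k=3: (−1)^1·65.7267/(12)·0.9765^2·0.2153^4 = -0.011234
d^3_{0,2}(0.4341) = +0.230996 -0.011234 = +0.219762

d=0.2198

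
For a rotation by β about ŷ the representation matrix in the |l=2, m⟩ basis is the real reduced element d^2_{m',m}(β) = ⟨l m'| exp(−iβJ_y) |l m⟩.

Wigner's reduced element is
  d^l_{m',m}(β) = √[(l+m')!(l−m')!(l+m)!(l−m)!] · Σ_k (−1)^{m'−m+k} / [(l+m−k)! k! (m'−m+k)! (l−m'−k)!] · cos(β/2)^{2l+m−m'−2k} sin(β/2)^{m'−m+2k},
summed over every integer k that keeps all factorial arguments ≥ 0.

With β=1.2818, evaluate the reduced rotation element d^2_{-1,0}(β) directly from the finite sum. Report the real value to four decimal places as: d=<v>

d=0.3346

d^2_{-1,0}(β=1.2818) via Wigner's sum:
With c≡cos(β/2)=0.801558 and s≡sin(β/2)=0.597917, N=[1·6·2·2]^{1/2}=4.898979
k∈{1,2} keeps every argument non-negative
  k=1: (−1)^0·4.8990/(2)·0.8016^3·0.5979^1 = +0.754261
  k=2: (−1)^1·4.8990/(2)·0.8016^1·0.5979^3 = -0.419695
d^2_{-1,0}(1.2818) = +0.754261 -0.419695 = +0.334566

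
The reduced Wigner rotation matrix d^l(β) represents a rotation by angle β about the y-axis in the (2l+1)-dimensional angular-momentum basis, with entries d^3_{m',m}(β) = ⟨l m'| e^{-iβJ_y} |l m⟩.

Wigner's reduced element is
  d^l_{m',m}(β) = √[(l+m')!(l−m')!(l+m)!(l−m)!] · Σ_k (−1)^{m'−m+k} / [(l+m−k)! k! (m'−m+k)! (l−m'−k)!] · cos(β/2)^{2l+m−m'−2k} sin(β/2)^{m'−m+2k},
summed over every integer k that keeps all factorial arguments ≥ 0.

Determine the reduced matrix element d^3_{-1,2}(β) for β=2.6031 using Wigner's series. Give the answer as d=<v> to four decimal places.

d^3_{-1,2}(β=2.6031) via Wigner's sum:
c=cos(2.6031/2)=0.266005, s=sin(2.6031/2)=0.963972; N=√[2·24·120·1]=75.894664
Admissible k: 3..4 (factorial args all ≥0)
  k=3: (−1)^0·75.8947/(12)·0.2660^3·0.9640^3 = +0.106633
  k=4: (−1)^1·75.8947/(24)·0.2660^1·0.9640^5 = -0.700182
d^3_{-1,2}(2.6031) = +0.106633 -0.700182 = -0.593549

d=-0.5935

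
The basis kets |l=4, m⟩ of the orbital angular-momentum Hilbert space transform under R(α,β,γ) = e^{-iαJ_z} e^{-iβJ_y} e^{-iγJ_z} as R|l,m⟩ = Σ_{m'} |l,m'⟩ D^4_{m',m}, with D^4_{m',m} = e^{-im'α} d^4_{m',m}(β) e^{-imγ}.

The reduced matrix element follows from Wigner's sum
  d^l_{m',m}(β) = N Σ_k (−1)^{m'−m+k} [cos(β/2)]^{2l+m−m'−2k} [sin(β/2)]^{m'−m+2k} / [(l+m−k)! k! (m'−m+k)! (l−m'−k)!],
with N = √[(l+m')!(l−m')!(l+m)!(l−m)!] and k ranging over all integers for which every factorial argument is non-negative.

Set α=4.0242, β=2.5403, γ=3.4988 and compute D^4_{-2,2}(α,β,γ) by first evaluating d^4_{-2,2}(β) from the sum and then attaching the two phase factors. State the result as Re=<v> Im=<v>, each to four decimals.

Split into d^4_{-2,2}(β=2.5403) × two z-phases.
With c≡cos(β/2)=0.296138 and s≡sin(β/2)=0.955145, N=[2·720·720·2]^{1/2}=1440.000000
The bounds max(0,m−m')=4 and min(l+m,l−m')=6 give 3 terms
  k=4: (−1)^0·1440.0000/(96)·0.2961^4·0.9551^4 = +0.096016
  k=5: (−1)^1·1440.0000/(120)·0.2961^2·0.9551^6 = -0.799070
  k=6: (−1)^2·1440.0000/(1440)·0.2961^0·0.9551^8 = +0.692716
d^4_{-2,2}(2.5403) = +0.096016 -0.799070 +0.692716 = -0.010338
Attach z-rotation phases: D = e^{-i(-2)(4.0242)}·(-0.010338)·e^{-i(2)(3.4988)} = -0.005137-0.008971i

Re=-0.0051 Im=-0.0090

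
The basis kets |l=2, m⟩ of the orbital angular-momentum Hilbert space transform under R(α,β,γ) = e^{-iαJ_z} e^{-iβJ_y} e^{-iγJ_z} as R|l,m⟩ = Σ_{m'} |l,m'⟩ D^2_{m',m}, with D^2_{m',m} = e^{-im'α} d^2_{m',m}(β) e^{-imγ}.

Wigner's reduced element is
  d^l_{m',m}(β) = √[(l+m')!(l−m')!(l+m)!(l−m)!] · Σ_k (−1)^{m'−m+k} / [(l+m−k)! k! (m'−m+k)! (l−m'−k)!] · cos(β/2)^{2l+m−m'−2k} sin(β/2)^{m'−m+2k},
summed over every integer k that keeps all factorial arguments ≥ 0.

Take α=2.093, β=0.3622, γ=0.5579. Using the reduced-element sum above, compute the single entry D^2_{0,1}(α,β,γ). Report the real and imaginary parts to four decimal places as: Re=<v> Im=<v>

Re=0.3443 Im=-0.2148

First d^2_{0,1}(β=0.3622), then the phase factors e^{-i(0)α} and e^{-i(1)γ}:
c=cos(0.3622/2)=0.983646, s=sin(0.3622/2)=0.180112; N=√[2·2·6·1]=4.898979
k∈{1,2} keeps every argument non-negative
  k=1: (−1)^0·4.8990/(2)·0.9836^3·0.1801^1 = +0.419889
  k=2: (−1)^1·4.8990/(2)·0.9836^1·0.1801^3 = -0.014078
d^2_{0,1}(0.3622) = +0.419889 -0.014078 = +0.405811
Attach z-rotation phases: D = e^{-i(0)(2.093)}·(+0.405811)·e^{-i(1)(0.5579)} = +0.344277-0.214839i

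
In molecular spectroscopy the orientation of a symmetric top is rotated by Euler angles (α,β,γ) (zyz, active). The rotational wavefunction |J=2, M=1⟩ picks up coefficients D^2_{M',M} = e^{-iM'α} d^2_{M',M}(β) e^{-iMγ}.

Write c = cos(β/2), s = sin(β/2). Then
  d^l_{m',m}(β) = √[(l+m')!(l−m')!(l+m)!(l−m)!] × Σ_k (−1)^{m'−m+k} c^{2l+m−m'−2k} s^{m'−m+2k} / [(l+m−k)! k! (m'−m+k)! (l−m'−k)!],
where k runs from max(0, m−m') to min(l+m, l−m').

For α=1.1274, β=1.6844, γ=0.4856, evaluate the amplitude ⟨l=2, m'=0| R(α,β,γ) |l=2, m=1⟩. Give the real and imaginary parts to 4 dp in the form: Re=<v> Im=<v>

Re=-0.1220 Im=0.0644

D^2_{0,1}(1.1274,1.6844,0.4856) = e^{-i·0·1.1274}·d^2_{0,1}(1.6844)·e^{-i·1·0.4856}. Compute d first:
With c≡cos(β/2)=0.665823 and s≡sin(β/2)=0.746110, N=[2·2·6·1]^{1/2}=4.898979
k∈{1,2} keeps every argument non-negative
  k=1: (−1)^0·4.8990/(2)·0.6658^3·0.7461^1 = +0.539454
  k=2: (−1)^1·4.8990/(2)·0.6658^1·0.7461^3 = -0.677396
d^2_{0,1}(1.6844) = +0.539454 -0.677396 = -0.137941
Phases: e^{-i·(0)·1.1274}=+1.000000+0.000000i, e^{-i·(1)·0.4856}=+0.884395-0.466739i ⇒ D=-0.121995+0.064383i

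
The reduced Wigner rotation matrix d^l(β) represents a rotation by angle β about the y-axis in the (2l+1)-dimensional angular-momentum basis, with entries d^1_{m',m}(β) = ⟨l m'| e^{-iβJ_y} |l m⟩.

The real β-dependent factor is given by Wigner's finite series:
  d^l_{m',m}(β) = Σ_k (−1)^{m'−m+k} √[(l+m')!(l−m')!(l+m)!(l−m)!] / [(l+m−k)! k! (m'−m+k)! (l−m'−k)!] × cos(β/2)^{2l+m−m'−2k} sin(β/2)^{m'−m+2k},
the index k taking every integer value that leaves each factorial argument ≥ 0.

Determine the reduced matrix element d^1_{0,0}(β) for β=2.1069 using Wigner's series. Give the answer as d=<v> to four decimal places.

d^1_{0,0}(β=2.1069) via Wigner's sum:
With c≡cos(β/2)=0.494575 and s≡sin(β/2)=0.869135, N=[1·1·1·1]^{1/2}=1.000000
Admissible k: 0..1 (factorial args all ≥0)
  k=0: (−1)^0·1.0000/(1)·0.4946^2·0.8691^0 = +0.244605
  k=1: (−1)^1·1.0000/(1)·0.4946^0·0.8691^2 = -0.755395
d^1_{0,0}(2.1069) = +0.244605 -0.755395 = -0.510790

d=-0.5108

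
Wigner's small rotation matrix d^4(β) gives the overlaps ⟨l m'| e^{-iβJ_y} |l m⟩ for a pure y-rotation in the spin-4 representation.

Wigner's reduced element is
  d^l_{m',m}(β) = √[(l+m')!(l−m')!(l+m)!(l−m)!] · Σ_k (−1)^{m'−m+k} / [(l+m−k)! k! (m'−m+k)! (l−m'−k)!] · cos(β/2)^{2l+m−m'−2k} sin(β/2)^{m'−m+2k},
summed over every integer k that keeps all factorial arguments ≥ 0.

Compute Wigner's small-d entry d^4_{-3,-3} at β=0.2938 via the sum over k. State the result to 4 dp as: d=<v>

d^4_{-3,-3}(β=0.2938) via Wigner's sum:
Half-angle: c=0.989230, s=0.146372. N=√(1·5040·1·5040)=5040.000000
Admissible k: 0..1 (factorial args all ≥0)
  k=0: (−1)^0·5040.0000/(5040)·0.9892^8·0.1464^0 = +0.917016
  k=1: (−1)^1·5040.0000/(720)·0.9892^6·0.1464^2 = -0.140539
d^4_{-3,-3}(0.2938) = +0.917016 -0.140539 = +0.776476

d=0.7765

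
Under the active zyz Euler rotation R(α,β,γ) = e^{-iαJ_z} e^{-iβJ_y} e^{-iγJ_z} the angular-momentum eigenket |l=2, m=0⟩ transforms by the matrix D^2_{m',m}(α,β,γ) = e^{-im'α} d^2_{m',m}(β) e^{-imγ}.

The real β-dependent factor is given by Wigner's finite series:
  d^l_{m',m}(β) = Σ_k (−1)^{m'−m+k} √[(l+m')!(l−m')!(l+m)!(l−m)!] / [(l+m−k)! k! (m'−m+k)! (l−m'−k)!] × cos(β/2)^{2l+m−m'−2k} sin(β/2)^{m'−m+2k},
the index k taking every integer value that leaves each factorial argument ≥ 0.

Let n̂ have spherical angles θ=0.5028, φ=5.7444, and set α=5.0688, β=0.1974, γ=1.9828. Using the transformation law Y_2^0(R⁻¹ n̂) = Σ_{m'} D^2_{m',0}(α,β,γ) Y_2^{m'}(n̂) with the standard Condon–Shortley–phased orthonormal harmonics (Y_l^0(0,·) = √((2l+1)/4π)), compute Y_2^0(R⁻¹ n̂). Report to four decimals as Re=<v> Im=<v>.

Need the full column D^2_{m',0} for m'=−2..2 at α=5.0688, β=0.1974, γ=1.9828.
cos(β/2)=0.995133, sin(β/2)=0.098540
d^2_{-2,0}: single k=2 term ⇒ +0.023554;  D = -0.017819-0.015404i
d^2_{-1,0}: k∈[1..2] ⇒ +0.237865 -0.002332 = +0.235533;  D = +0.082180-0.220731i
d^2_{0,0}: k∈[0..2] ⇒ +0.980674 -0.038463 +0.000094 = +0.942305;  D = +0.942305+0.000000i
d^2_{1,0}: k∈[0..1] ⇒ -0.237865 +0.002332 = -0.235533;  D = -0.082180-0.220731i
d^2_{2,0}: single k=0 term ⇒ +0.023554;  D = -0.017819+0.015404i
Y_2^{m'}(θ=0.5028,φ=5.7444) and Σ D·Y over m':
  (-0.0178-0.0154i)·(+0.0425+0.0790i)  (+0.0822-0.2207i)·(+0.2800+0.1674i)  (+0.9423+0.0000i)·(+0.4111+0.0000i)  (-0.0822-0.2207i)·(-0.2800+0.1674i)  (-0.0178+0.0154i)·(+0.0425-0.0790i)
Y_2^0(R⁻¹ n̂) = +0.508184+0.000000i

Re=0.5082 Im=0.0000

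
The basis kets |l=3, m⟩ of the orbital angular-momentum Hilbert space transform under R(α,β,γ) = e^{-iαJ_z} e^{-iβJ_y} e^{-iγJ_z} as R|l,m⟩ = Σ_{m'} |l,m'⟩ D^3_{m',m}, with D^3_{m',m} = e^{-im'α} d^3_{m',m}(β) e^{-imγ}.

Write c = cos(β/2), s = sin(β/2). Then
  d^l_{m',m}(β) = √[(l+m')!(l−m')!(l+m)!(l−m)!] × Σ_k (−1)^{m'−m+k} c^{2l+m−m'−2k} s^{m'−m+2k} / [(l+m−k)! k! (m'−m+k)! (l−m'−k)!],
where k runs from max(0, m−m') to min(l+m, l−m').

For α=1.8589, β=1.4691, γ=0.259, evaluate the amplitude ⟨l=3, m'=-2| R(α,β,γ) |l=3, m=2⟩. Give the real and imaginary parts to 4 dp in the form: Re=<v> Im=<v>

Re=-0.4643 Im=-0.0271

Split into d^3_{-2,2}(β=1.4691) × two z-phases.
c=cos(1.4691/2)=0.742132, s=sin(1.4691/2)=0.670253; N=√[1·120·120·1]=120.000000
k: max(0,(2)−(-2))=4 … min(3+(2),3−(-2))=5
  k=4: (−1)^0·120.0000/(24)·0.7421^2·0.6703^4 = +0.555762
  k=5: (−1)^1·120.0000/(120)·0.7421^0·0.6703^6 = -0.090664
d^3_{-2,2}(1.4691) = +0.555762 -0.090664 = +0.465098
D = (-0.838535-0.544848i)·(+0.465098)·(+0.868811-0.495144i) = -0.464310-0.027057i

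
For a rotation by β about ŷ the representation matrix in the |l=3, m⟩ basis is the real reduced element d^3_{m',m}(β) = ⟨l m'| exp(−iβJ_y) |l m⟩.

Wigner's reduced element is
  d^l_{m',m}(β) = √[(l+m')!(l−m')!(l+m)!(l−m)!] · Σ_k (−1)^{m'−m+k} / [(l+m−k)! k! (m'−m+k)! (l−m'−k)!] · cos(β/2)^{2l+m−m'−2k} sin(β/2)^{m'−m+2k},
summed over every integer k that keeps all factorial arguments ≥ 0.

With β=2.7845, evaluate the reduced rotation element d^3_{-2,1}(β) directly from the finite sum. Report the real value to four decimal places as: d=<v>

d=-0.4846

d^3_{-2,1}(β=2.7845) via Wigner's sum:
Half-angle: c=0.177599, s=0.984103. N=√(1·120·24·2)=75.894664
k: max(0,(1)−(-2))=3 … min(3+(1),3−(-2))=4
  k=3: (−1)^0·75.8947/(12)·0.1776^3·0.9841^3 = +0.033766
  k=4: (−1)^1·75.8947/(24)·0.1776^1·0.9841^5 = -0.518374
d^3_{-2,1}(2.7845) = +0.033766 -0.518374 = -0.484609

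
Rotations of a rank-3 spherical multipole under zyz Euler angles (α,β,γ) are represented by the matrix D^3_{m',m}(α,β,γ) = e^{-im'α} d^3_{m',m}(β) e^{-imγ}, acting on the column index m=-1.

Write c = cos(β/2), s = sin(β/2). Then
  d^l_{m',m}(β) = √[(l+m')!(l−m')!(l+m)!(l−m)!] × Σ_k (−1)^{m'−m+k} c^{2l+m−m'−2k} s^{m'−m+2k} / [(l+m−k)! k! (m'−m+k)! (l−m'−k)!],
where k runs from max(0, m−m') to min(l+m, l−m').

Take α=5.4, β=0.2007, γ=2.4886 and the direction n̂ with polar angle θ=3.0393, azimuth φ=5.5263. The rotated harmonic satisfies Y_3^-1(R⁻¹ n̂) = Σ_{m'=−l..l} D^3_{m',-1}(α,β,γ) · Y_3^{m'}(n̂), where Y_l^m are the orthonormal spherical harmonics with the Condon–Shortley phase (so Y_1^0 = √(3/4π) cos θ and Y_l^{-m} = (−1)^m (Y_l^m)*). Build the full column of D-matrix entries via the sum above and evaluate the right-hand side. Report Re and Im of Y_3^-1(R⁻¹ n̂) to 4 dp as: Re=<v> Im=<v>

Re=-0.2627 Im=0.2195

Need the full column D^3_{m',-1} for m'=−3..3 at α=5.4, β=0.2007, γ=2.4886.
cos(β/2)=0.994969, sin(β/2)=0.100182
d^3_{-3,-1}: single k=2 term ⇒ +0.038094;  D = +0.037602-0.006105i
d^3_{-2,-1}: k∈[1..2] ⇒ +0.308913 -0.006264 = +0.302650;  D = +0.227088+0.200069i
d^3_{-1,-1}: k∈[0..2] ⇒ +0.970192 -0.078687 +0.000598 = +0.892103;  D = -0.030877+0.891569i
d^3_{0,-1}: k∈[0..2] ⇒ -0.338397 +0.010292 -0.000035 = -0.328140;  D = +0.260631-0.199367i
d^3_{1,-1}: k∈[0..2] ⇒ +0.059016 -0.000798 +0.000001 = +0.058219;  D = -0.056683-0.013283i
d^3_{2,-1}: k∈[0..1] ⇒ -0.006264 +0.000032 = -0.006232;  D = +0.002752+0.005591i
d^3_{3,-1}: single k=0 term ⇒ +0.000386;  D = +0.000160-0.000352i
Y_3^{m'}(θ=3.0393,φ=5.5263) and Σ D·Y over m':
  (+0.0376-0.0061i)·(-0.0003+0.0003i)  (+0.2271+0.2001i)·(-0.0006-0.0106i)  (-0.0309+0.8916i)·(+0.0947+0.0895i)  (+0.2606-0.1994i)·(-0.7231+0.0000i)  (-0.0567-0.0133i)·(-0.0947+0.0895i)  (+0.0028+0.0056i)·(-0.0006+0.0106i)  (+0.0002-0.0004i)·(+0.0003+0.0003i)
Y_3^-1(R⁻¹ n̂) = -0.262679+0.219546i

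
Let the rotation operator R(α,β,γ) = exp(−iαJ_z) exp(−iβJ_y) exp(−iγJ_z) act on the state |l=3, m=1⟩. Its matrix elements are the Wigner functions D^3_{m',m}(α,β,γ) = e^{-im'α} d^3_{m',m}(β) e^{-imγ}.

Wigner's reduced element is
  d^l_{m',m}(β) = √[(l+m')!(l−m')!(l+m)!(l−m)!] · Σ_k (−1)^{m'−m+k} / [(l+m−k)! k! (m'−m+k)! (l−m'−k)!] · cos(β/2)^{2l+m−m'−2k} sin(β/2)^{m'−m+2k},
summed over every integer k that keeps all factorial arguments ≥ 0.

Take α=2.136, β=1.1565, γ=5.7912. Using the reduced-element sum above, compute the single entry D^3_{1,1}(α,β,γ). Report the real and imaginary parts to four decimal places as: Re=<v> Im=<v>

Re=0.0333 Im=0.4537

Split into d^3_{1,1}(β=1.1565) × two z-phases.
With c≡cos(β/2)=0.837420 and s≡sin(β/2)=0.546559, N=[24·2·24·2]^{1/2}=48.000000
The bounds max(0,m−m')=0 and min(l+m,l−m')=2 give 3 terms
  k=0: (−1)^0·48.0000/(48)·0.8374^6·0.5466^0 = +0.344875
  k=1: (−1)^1·48.0000/(6)·0.8374^4·0.5466^2 = -1.175273
  k=2: (−1)^2·48.0000/(8)·0.8374^2·0.5466^4 = +0.375481
d^3_{1,1}(1.1565) = +0.344875 -1.175273 +0.375481 = -0.454918
Attach z-rotation phases: D = e^{-i(1)(2.136)}·(-0.454918)·e^{-i(1)(5.7912)} = +0.033279+0.453699i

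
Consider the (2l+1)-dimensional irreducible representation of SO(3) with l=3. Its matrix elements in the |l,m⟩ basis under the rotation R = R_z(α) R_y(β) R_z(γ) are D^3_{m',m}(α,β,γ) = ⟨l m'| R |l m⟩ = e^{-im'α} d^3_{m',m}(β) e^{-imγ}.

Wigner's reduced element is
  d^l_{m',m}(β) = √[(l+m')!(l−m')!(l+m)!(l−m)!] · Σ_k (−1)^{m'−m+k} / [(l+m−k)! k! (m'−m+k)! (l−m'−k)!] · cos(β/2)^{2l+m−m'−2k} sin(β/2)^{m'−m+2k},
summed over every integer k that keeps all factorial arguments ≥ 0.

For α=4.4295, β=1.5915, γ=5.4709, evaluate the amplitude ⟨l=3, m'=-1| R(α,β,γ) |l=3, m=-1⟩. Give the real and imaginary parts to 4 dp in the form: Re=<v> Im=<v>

Re=0.0856 Im=0.0441

First d^3_{-1,-1}(β=1.5915), then the phase factors e^{-i(-1)α} and e^{-i(-1)γ}:
With c≡cos(β/2)=0.699749 and s≡sin(β/2)=0.714389, N=[2·24·2·24]^{1/2}=48.000000
k∈{0,1,2} keeps every argument non-negative
  k=0: (−1)^0·48.0000/(48)·0.6997^6·0.7144^0 = +0.117396
  k=1: (−1)^1·48.0000/(6)·0.6997^4·0.7144^2 = -0.978878
  k=2: (−1)^2·48.0000/(8)·0.6997^2·0.7144^4 = +0.765199
d^3_{-1,-1}(1.5915) = +0.117396 -0.978878 +0.765199 = -0.096283
Phases: e^{-i·(-1)·4.4295}=-0.279131-0.960253i, e^{-i·(-1)·5.4709}=+0.687841-0.725861i ⇒ D=+0.085597+0.044087i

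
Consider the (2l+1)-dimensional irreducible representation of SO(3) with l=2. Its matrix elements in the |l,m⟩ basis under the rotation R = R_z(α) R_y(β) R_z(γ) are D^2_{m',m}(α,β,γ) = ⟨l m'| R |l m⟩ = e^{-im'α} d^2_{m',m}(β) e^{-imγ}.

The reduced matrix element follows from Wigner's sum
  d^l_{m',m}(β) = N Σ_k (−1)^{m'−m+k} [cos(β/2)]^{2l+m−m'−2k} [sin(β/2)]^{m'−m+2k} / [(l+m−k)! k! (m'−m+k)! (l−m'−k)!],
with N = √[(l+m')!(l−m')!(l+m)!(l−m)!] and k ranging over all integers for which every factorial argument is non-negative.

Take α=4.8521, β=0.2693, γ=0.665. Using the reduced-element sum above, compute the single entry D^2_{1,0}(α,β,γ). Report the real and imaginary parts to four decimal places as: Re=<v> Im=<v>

First d^2_{1,0}(β=0.2693), then the phase factors e^{-i(1)α} and e^{-i(0)γ}:
Half-angle: c=0.990948, s=0.134243. N=√(6·1·2·2)=4.898979
Admissible k: 0..1 (factorial args all ≥0)
  k=0: (−1)^1·4.8990/(2)·0.9909^3·0.1342^1 = -0.319979
  k=1: (−1)^2·4.8990/(2)·0.9909^1·0.1342^3 = +0.005872
d^2_{1,0}(0.2693) = -0.319979 +0.005872 = -0.314107
Attach z-rotation phases: D = e^{-i(1)(4.8521)}·(-0.314107)·e^{-i(0)(0.665)} = -0.043742-0.311046i

Re=-0.0437 Im=-0.3110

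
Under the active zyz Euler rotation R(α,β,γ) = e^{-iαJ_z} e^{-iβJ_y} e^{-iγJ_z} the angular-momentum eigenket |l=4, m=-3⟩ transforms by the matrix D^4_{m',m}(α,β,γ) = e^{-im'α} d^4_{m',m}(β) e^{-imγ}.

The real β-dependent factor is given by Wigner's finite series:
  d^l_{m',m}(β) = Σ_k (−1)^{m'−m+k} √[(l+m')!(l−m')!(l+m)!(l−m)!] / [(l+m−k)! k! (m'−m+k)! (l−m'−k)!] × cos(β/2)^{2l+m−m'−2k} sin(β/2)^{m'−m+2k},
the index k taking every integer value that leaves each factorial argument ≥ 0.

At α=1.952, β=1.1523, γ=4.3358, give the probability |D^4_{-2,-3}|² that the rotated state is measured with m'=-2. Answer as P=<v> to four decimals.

P=0.0250

Split into d^4_{-2,-3}(β=1.1523) × two z-phases.
c=cos(1.1523/2)=0.838566, s=sin(1.1523/2)=0.544800; N=√[2·720·1·5040]=2693.993318
Admissible k: 0..1 (factorial args all ≥0)
  k=0: (−1)^1·2693.9933/(720)·0.8386^7·0.5448^1 = -0.594378
  k=1: (−1)^2·2693.9933/(240)·0.8386^5·0.5448^3 = +0.752632
d^4_{-2,-3}(1.1523) = -0.594378 +0.752632 = +0.158254
|D^4_{-2,-3}|² = |d^4_{-2,-3}(β)|² = (+0.158254)² = 0.025044 (the z-rotation phases have unit modulus)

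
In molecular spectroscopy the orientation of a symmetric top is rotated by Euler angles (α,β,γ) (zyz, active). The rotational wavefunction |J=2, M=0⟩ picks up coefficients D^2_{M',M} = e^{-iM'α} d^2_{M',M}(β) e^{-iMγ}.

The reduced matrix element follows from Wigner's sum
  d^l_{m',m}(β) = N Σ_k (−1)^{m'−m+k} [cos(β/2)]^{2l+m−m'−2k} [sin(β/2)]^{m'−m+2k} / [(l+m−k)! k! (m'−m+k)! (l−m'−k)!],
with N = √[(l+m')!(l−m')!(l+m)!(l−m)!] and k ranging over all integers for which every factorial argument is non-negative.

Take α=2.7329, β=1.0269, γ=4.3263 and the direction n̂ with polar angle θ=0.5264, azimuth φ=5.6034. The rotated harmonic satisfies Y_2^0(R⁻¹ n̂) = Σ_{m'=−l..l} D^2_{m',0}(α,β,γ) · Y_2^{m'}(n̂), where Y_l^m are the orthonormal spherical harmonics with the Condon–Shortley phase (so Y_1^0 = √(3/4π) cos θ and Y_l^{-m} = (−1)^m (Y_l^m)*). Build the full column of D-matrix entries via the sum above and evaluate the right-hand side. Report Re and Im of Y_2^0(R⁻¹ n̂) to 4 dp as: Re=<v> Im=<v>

Re=-0.3143 Im=0.0000

Need the full column D^2_{m',0} for m'=−2..2 at α=2.7329, β=1.0269, γ=4.3263.
cos(β/2)=0.871055, sin(β/2)=0.491185
d^2_{-2,0}: single k=2 term ⇒ +0.448392;  D = +0.306759-0.327039i
d^2_{-1,0}: k∈[1..2] ⇒ +0.795166 -0.252847 = +0.542319;  D = -0.497655+0.215523i
d^2_{0,0}: k∈[0..2] ⇒ +0.575682 -0.732221 +0.058208 = -0.098331;  D = -0.098331+0.000000i
d^2_{1,0}: k∈[0..1] ⇒ -0.795166 +0.252847 = -0.542319;  D = +0.497655+0.215523i
d^2_{2,0}: single k=0 term ⇒ +0.448392;  D = +0.306759+0.327039i
Y_2^{m'}(θ=0.5264,φ=5.6034) and Σ D·Y over m':
  (+0.3068-0.3270i)·(+0.0204+0.0953i)  (-0.4977+0.2155i)·(+0.2610+0.2110i)  (-0.0983+0.0000i)·(+0.3919+0.0000i)  (+0.4977+0.2155i)·(-0.2610+0.2110i)  (+0.3068+0.3270i)·(+0.0204-0.0953i)
Y_2^0(R⁻¹ n̂) = -0.314349+0.000000i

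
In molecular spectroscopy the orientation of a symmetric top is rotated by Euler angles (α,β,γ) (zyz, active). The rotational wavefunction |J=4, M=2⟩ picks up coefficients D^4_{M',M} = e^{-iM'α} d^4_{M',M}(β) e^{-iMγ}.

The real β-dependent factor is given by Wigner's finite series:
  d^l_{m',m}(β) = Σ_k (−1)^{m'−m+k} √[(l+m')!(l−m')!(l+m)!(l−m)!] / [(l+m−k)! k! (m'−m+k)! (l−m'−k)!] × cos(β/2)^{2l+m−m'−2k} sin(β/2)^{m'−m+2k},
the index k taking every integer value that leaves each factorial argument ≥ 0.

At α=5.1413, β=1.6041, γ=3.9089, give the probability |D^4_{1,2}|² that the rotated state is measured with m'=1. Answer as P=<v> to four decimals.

First d^4_{1,2}(β=1.6041), then the phase factors e^{-i(1)α} and e^{-i(2)γ}:
Half-angle: c=0.695235, s=0.718783. N=√(120·6·720·2)=1018.233765
k∈{1,2,3} keeps every argument non-negative
  k=1: (−1)^0·1018.2338/(240)·0.6952^7·0.7188^1 = +0.239416
  k=2: (−1)^1·1018.2338/(48)·0.6952^5·0.7188^3 = -1.279548
  k=3: (−1)^2·1018.2338/(72)·0.6952^3·0.7188^5 = +0.911796
d^4_{1,2}(1.6041) = +0.239416 -1.279548 +0.911796 = -0.128335
|D^4_{1,2}|² = |d^4_{1,2}(β)|² = (-0.128335)² = 0.016470 (the z-rotation phases have unit modulus)

P=0.0165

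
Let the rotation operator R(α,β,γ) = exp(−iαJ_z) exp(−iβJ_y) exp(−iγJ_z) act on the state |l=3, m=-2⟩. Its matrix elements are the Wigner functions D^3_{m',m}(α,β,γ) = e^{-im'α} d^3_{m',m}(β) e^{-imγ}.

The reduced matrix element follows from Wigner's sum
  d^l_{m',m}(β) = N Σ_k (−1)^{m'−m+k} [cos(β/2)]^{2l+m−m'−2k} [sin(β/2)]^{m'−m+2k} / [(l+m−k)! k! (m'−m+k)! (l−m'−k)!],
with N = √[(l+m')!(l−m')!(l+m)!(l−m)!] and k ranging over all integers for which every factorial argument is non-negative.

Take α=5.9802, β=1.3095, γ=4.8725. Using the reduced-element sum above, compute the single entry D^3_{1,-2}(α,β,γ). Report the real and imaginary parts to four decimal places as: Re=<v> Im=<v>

Re=0.4082 Im=0.2934

Split into d^3_{1,-2}(β=1.3095) × two z-phases.
With c≡cos(β/2)=0.793200 and s≡sin(β/2)=0.608961, N=[24·2·1·120]^{1/2}=75.894664
k: max(0,(-2)−(1))=0 … min(3+(-2),3−(1))=1
  k=0: (−1)^3·75.8947/(12)·0.7932^3·0.6090^3 = -0.712766
  k=1: (−1)^4·75.8947/(24)·0.7932^1·0.6090^5 = +0.210054
d^3_{1,-2}(1.3095) = -0.712766 +0.210054 = -0.502712
D = (+0.954450+0.298371i)·(-0.502712)·(-0.949166-0.314777i) = +0.408208+0.293404i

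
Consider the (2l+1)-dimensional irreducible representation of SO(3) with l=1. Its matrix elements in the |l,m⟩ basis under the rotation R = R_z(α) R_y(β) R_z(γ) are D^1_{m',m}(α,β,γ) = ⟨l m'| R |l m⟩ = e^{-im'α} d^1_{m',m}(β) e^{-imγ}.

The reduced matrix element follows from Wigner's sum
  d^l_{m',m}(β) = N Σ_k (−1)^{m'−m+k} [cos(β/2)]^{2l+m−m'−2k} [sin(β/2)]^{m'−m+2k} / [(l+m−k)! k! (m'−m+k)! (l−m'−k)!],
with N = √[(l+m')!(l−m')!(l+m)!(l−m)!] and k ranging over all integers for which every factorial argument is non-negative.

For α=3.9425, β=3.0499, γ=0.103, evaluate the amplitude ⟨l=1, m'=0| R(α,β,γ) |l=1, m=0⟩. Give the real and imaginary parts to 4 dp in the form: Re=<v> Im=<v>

D^1_{0,0}(3.9425,3.0499,0.103) = e^{-i·0·3.9425}·d^1_{0,0}(3.0499)·e^{-i·0·0.103}. Compute d first:
Half-angle: c=0.045830, s=0.998949. N=√(1·1·1·1)=1.000000
Admissible k: 0..1 (factorial args all ≥0)
  k=0: (−1)^0·1.0000/(1)·0.0458^2·0.9989^0 = +0.002100
  k=1: (−1)^1·1.0000/(1)·0.0458^0·0.9989^2 = -0.997900
d^1_{0,0}(3.0499) = +0.002100 -0.997900 = -0.995799
D = (+1.000000+0.000000i)·(-0.995799)·(+1.000000+0.000000i) = -0.995799+0.000000i

Re=-0.9958 Im=0.0000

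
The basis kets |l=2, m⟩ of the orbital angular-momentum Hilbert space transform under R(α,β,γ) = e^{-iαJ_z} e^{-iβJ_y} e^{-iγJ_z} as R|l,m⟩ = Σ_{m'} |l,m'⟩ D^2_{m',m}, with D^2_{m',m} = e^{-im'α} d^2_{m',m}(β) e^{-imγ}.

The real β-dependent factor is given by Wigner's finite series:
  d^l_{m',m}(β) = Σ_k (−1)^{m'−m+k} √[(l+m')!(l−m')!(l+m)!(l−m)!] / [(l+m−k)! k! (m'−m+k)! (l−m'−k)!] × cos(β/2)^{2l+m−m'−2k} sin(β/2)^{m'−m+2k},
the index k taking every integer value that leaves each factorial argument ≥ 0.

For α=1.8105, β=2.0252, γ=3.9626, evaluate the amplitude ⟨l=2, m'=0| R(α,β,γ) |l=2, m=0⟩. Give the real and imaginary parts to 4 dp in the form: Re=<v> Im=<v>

D^2_{0,0}(1.8105,2.0252,3.9626) = e^{-i·0·1.8105}·d^2_{0,0}(2.0252)·e^{-i·0·3.9626}. Compute d first:
Half-angle: c=0.529657, s=0.848212. N=√(2·2·2·2)=4.000000
The bounds max(0,m−m')=0 and min(l+m,l−m')=2 give 3 terms
  k=0: (−1)^0·4.0000/(4)·0.5297^4·0.8482^0 = +0.078701
  k=1: (−1)^1·4.0000/(1)·0.5297^2·0.8482^2 = -0.807343
  k=2: (−1)^2·4.0000/(4)·0.5297^0·0.8482^4 = +0.517627
d^2_{0,0}(2.0252) = +0.078701 -0.807343 +0.517627 = -0.211015
Phases: e^{-i·(0)·1.8105}=+1.000000+0.000000i, e^{-i·(0)·3.9626}=+1.000000+0.000000i ⇒ D=-0.211015+0.000000i

Re=-0.2110 Im=0.0000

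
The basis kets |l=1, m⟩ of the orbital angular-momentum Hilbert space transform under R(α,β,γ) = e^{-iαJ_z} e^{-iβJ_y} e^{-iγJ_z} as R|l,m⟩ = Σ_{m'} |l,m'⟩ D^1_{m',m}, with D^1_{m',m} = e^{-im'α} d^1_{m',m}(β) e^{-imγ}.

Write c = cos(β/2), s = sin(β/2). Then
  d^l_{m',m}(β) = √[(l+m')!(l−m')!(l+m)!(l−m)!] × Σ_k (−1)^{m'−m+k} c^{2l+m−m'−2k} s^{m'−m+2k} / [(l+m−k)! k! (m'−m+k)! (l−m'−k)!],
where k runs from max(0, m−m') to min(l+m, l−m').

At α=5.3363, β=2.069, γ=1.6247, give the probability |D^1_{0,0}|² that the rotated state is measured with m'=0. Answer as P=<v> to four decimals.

P=0.2283

D^1_{0,0}(5.3363,2.069,1.6247) = e^{-i·0·5.3363}·d^1_{0,0}(2.069)·e^{-i·0·1.6247}. Compute d first:
c=cos(2.069/2)=0.510956, s=sin(2.069/2)=0.859607; N=√[1·1·1·1]=1.000000
Admissible k: 0..1 (factorial args all ≥0)
  k=0: (−1)^0·1.0000/(1)·0.5110^2·0.8596^0 = +0.261076
  k=1: (−1)^1·1.0000/(1)·0.5110^0·0.8596^2 = -0.738924
d^1_{0,0}(2.069) = +0.261076 -0.738924 = -0.477848
|D^1_{0,0}|² = |d^1_{0,0}(β)|² = (-0.477848)² = 0.228339 (the z-rotation phases have unit modulus)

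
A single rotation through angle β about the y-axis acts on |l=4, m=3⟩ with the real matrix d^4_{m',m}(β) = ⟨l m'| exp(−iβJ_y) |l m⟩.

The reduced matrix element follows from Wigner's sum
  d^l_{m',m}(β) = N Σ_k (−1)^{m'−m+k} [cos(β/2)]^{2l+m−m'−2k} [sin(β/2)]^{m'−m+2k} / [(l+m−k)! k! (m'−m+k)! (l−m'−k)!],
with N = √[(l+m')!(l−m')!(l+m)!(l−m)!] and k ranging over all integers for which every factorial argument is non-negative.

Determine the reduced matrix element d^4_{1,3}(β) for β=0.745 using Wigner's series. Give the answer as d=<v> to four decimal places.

d^4_{1,3}(β=0.745) via Wigner's sum:
c=cos(0.745/2)=0.931420, s=sin(0.745/2)=0.363945; N=√[120·6·5040·1]=1904.940944
k: max(0,(3)−(1))=2 … min(4+(3),4−(1))=3
  k=2: (−1)^0·1904.9409/(240)·0.9314^6·0.3639^2 = +0.686462
  k=3: (−1)^1·1904.9409/(144)·0.9314^4·0.3639^4 = -0.174681
d^4_{1,3}(0.745) = +0.686462 -0.174681 = +0.511781

d=0.5118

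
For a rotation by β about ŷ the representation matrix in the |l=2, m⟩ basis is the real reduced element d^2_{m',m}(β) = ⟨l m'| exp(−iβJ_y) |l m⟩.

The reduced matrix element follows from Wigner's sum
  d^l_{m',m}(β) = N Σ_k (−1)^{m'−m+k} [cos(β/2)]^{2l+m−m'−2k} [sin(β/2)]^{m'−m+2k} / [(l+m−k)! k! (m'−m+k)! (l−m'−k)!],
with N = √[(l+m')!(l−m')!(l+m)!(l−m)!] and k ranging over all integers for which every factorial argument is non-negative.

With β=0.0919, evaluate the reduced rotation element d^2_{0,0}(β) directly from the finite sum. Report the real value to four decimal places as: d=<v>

d^2_{0,0}(β=0.0919) via Wigner's sum:
With c≡cos(β/2)=0.998944 and s≡sin(β/2)=0.045934, N=[2·2·2·2]^{1/2}=4.000000
k∈{0,1,2} keeps every argument non-negative
  k=0: (−1)^0·4.0000/(4)·0.9989^4·0.0459^0 = +0.995785
  k=1: (−1)^1·4.0000/(1)·0.9989^2·0.0459^2 = -0.008422
  k=2: (−1)^2·4.0000/(4)·0.9989^0·0.0459^4 = +0.000004
d^2_{0,0}(0.0919) = +0.995785 -0.008422 +0.000004 = +0.987367

d=0.9874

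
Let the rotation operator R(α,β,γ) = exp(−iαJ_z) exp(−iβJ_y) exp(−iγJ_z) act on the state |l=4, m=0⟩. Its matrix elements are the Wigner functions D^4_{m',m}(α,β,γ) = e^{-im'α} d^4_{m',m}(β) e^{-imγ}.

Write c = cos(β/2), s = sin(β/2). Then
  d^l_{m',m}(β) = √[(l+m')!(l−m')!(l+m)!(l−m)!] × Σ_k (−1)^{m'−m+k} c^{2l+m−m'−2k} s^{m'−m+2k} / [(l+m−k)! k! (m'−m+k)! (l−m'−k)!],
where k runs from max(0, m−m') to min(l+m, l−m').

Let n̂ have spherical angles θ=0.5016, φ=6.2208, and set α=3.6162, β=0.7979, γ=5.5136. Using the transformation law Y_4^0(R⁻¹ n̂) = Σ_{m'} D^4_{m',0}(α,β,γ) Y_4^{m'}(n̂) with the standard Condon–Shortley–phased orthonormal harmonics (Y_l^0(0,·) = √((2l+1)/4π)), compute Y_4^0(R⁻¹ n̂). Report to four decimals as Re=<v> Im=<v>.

Need the full column D^4_{m',0} for m'=−4..4 at α=3.6162, β=0.7979, γ=5.5136.
cos(β/2)=0.921469, sin(β/2)=0.388451
d^4_{-4,0}: single k=4 term ⇒ +0.137347;  D = -0.044199+0.130041i
d^4_{-3,0}: k∈[3..4] ⇒ +0.460763 -0.081882 = +0.378881;  D = -0.055485-0.374796i
d^4_{-2,0}: k∈[2..4] ⇒ +0.876353 -0.415297 +0.027676 = +0.488732;  D = +0.284599+0.397319i
d^4_{-1,0}: k∈[1..4] ⇒ +0.979981 -1.044912 +0.185691 -0.005500 = +0.115260;  D = -0.102521-0.052673i
d^4_{0,0}: k∈[0..4] ⇒ +0.519813 -1.478012 +0.590978 -0.046677 +0.000518 = -0.413379;  D = -0.413379+0.000000i
d^4_{1,0}: k∈[0..3] ⇒ -0.979981 +1.044912 -0.185691 +0.005500 = -0.115260;  D = +0.102521-0.052673i
d^4_{2,0}: k∈[0..2] ⇒ +0.876353 -0.415297 +0.027676 = +0.488732;  D = +0.284599-0.397319i
d^4_{3,0}: k∈[0..1] ⇒ -0.460763 +0.081882 = -0.378881;  D = +0.055485-0.374796i
d^4_{4,0}: single k=0 term ⇒ +0.137347;  D = -0.044199-0.130041i
Y_4^{m'}(θ=0.5016,φ=6.2208) and Σ D·Y over m':
  (-0.0442+0.1300i)·(+0.0229+0.0058i)  (-0.0555-0.3748i)·(+0.1199+0.0227i)  (+0.2846+0.3973i)·(+0.3362+0.0422i)  (-0.1025-0.0527i)·(+0.4741+0.0296i)  (-0.4134+0.0000i)·(+0.0659+0.0000i)  (+0.1025-0.0527i)·(-0.4741+0.0296i)  (+0.2846-0.3973i)·(+0.3362-0.0422i)  (+0.0555-0.3748i)·(-0.1199+0.0227i)  (-0.0442-0.1300i)·(+0.0229-0.0058i)
Y_4^0(R⁻¹ n̂) = +0.036715-0.000000i

Re=0.0367 Im=0.0000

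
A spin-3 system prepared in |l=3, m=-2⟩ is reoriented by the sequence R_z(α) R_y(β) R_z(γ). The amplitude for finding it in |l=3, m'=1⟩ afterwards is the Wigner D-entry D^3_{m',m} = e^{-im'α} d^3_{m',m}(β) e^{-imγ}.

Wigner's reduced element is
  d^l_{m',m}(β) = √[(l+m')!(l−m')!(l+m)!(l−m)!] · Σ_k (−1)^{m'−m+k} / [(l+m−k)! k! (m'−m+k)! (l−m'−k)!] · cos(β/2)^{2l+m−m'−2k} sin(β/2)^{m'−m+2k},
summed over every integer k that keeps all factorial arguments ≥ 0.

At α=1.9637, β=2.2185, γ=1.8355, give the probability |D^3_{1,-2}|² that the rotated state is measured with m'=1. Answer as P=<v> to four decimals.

P=0.1676

D^3_{1,-2}(1.9637,2.2185,1.8355) = e^{-i·1·1.9637}·d^3_{1,-2}(2.2185)·e^{-i·-2·1.8355}. Compute d first:
c=cos(2.2185/2)=0.445333, s=sin(2.2185/2)=0.895365; N=√[24·2·1·120]=75.894664
Admissible k: 0..1 (factorial args all ≥0)
  k=0: (−1)^3·75.8947/(12)·0.4453^3·0.8954^3 = -0.400946
  k=1: (−1)^4·75.8947/(24)·0.4453^1·0.8954^5 = +0.810374
d^3_{1,-2}(2.2185) = -0.400946 +0.810374 = +0.409428
|D^3_{1,-2}|² = |d^3_{1,-2}(β)|² = (+0.409428)² = 0.167632 (the z-rotation phases have unit modulus)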